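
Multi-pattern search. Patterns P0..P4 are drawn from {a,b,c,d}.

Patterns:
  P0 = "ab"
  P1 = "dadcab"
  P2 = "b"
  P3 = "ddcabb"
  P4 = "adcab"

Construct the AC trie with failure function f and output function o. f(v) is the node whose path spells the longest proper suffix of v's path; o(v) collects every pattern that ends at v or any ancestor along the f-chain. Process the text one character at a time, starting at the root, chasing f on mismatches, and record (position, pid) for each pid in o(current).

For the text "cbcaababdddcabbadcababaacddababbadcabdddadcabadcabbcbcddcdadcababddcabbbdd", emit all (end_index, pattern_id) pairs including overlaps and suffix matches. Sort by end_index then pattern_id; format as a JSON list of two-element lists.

Build automaton:
Trie (insert patterns):
  n0 'ε': a→1 b→9 d→3
  n1 'a': b→2 d→15
  n2 'ab': ·  ←P0
  n3 'd': a→4 d→10
  n4 'da': d→5
  n5 'dad': c→6
  n6 'dadc': a→7
  n7 'dadca': b→8
  n8 'dadcab': ·  ←P1
  n9 'b': ·  ←P2
  n10 'dd': c→11
  n11 'ddc': a→12
  n12 'ddca': b→13
  n13 'ddcab': b→14
  n14 'ddcabb': ·  ←P3
  n15 'ad': c→16
  n16 'adc': a→17
  n17 'adca': b→18
  n18 'adcab': ·  ←P4

Failure links (BFS by depth):
  fail(1) 'a': from fail(0)=0 chase 'a': 0 ⇒ 0;  out=∅∪out(0)=∅
  fail(3) 'd': from fail(0)=0 chase 'd': 0 ⇒ 0;  out=∅∪out(0)=∅
  fail(9) 'b': from fail(0)=0 chase 'b': 0 ⇒ 0;  out={2}∪out(0)={2}
  fail(2) 'ab': from fail(1)=0 chase 'b': 0 ⇒ 9;  out={0}∪out(9)={0,2}
  fail(4) 'da': from fail(3)=0 chase 'a': 0 ⇒ 1;  out=∅∪out(1)=∅
  fail(10) 'dd': from fail(3)=0 chase 'd': 0 ⇒ 3;  out=∅∪out(3)=∅
  fail(15) 'ad': from fail(1)=0 chase 'd': 0 ⇒ 3;  out=∅∪out(3)=∅
  fail(5) 'dad': from fail(4)=1 chase 'd': 1 ⇒ 15;  out=∅∪out(15)=∅
  fail(11) 'ddc': from fail(10)=3 chase 'c': 3→0 ⇒ 0;  out=∅∪out(0)=∅
  fail(16) 'adc': from fail(15)=3 chase 'c': 3→0 ⇒ 0;  out=∅∪out(0)=∅
  fail(6) 'dadc': from fail(5)=15 chase 'c': 15 ⇒ 16;  out=∅∪out(16)=∅
  fail(12) 'ddca': from fail(11)=0 chase 'a': 0 ⇒ 1;  out=∅∪out(1)=∅
  fail(17) 'adca': from fail(16)=0 chase 'a': 0 ⇒ 1;  out=∅∪out(1)=∅
  fail(7) 'dadca': from fail(6)=16 chase 'a': 16 ⇒ 17;  out=∅∪out(17)=∅
  fail(13) 'ddcab': from fail(12)=1 chase 'b': 1 ⇒ 2;  out=∅∪out(2)={0,2}
  fail(18) 'adcab': from fail(17)=1 chase 'b': 1 ⇒ 2;  out={4}∪out(2)={0,2,4}
  fail(8) 'dadcab': from fail(7)=17 chase 'b': 17 ⇒ 18;  out={1}∪out(18)={0,1,2,4}
  fail(14) 'ddcabb': from fail(13)=2 chase 'b': 2→9→0 ⇒ 9;  out={3}∪out(9)={2,3}

Text stream:
pos 0 'c': at 0
pos 1 'b': at 9  ** P2@[1:1]
pos 2 'c': at 0 (fail-walked)
pos 3 'a': at 1
pos 4 'a': at 1 (fail-walked)
pos 5 'b': at 2  ** P0@[4:5],P2@[5:5]
pos 6 'a': at 1 (fail-walked)
pos 7 'b': at 2  ** P0@[6:7],P2@[7:7]
pos 8 'd': at 3 (fail-walked)
pos 9 'd': at 10
pos 10 'd': at 10 (fail-walked)
pos 11 'c': at 11
pos 12 'a': at 12
pos 13 'b': at 13  ** P0@[12:13],P2@[13:13]
pos 14 'b': at 14  ** P2@[14:14],P3@[9:14]
pos 15 'a': at 1 (fail-walked)
pos 16 'd': at 15
pos 17 'c': at 16
pos 18 'a': at 17
pos 19 'b': at 18  ** P0@[18:19],P2@[19:19],P4@[15:19]
pos 20 'a': at 1 (fail-walked)
pos 21 'b': at 2  ** P0@[20:21],P2@[21:21]
pos 22 'a': at 1 (fail-walked)
pos 23 'a': at 1 (fail-walked)
pos 24 'c': at 0 (fail-walked)
pos 25 'd': at 3
pos 26 'd': at 10
pos 27 'a': at 4 (fail-walked)
pos 28 'b': at 2 (fail-walked)  ** P0@[27:28],P2@[28:28]
pos 29 'a': at 1 (fail-walked)
pos 30 'b': at 2  ** P0@[29:30],P2@[30:30]
pos 31 'b': at 9 (fail-walked)  ** P2@[31:31]
pos 32 'a': at 1 (fail-walked)
pos 33 'd': at 15
pos 34 'c': at 16
pos 35 'a': at 17
pos 36 'b': at 18  ** P0@[35:36],P2@[36:36],P4@[32:36]
pos 37 'd': at 3 (fail-walked)
pos 38 'd': at 10
pos 39 'd': at 10 (fail-walked)
pos 40 'a': at 4 (fail-walked)
pos 41 'd': at 5
pos 42 'c': at 6
pos 43 'a': at 7
pos 44 'b': at 8  ** P0@[43:44],P1@[39:44],P2@[44:44],P4@[40:44]
pos 45 'a': at 1 (fail-walked)
pos 46 'd': at 15
pos 47 'c': at 16
pos 48 'a': at 17
pos 49 'b': at 18  ** P0@[48:49],P2@[49:49],P4@[45:49]
pos 50 'b': at 9 (fail-walked)  ** P2@[50:50]
pos 51 'c': at 0 (fail-walked)
pos 52 'b': at 9  ** P2@[52:52]
pos 53 'c': at 0 (fail-walked)
pos 54 'd': at 3
pos 55 'd': at 10
pos 56 'c': at 11
pos 57 'd': at 3 (fail-walked)
pos 58 'a': at 4
pos 59 'd': at 5
pos 60 'c': at 6
pos 61 'a': at 7
pos 62 'b': at 8  ** P0@[61:62],P1@[57:62],P2@[62:62],P4@[58:62]
pos 63 'a': at 1 (fail-walked)
pos 64 'b': at 2  ** P0@[63:64],P2@[64:64]
pos 65 'd': at 3 (fail-walked)
pos 66 'd': at 10
pos 67 'c': at 11
pos 68 'a': at 12
pos 69 'b': at 13  ** P0@[68:69],P2@[69:69]
pos 70 'b': at 14  ** P2@[70:70],P3@[65:70]
pos 71 'b': at 9 (fail-walked)  ** P2@[71:71]
pos 72 'd': at 3 (fail-walked)
pos 73 'd': at 10

All matches (sorted): [[1,2],[5,0],[5,2],[7,0],[7,2],[13,0],[13,2],[14,2],[14,3],[19,0],[19,2],[19,4],[21,0],[21,2],[28,0],[28,2],[30,0],[30,2],[31,2],[36,0],[36,2],[36,4],[44,0],[44,1],[44,2],[44,4],[49,0],[49,2],[49,4],[50,2],[52,2],[62,0],[62,1],[62,2],[62,4],[64,0],[64,2],[69,0],[69,2],[70,2],[70,3],[71,2]]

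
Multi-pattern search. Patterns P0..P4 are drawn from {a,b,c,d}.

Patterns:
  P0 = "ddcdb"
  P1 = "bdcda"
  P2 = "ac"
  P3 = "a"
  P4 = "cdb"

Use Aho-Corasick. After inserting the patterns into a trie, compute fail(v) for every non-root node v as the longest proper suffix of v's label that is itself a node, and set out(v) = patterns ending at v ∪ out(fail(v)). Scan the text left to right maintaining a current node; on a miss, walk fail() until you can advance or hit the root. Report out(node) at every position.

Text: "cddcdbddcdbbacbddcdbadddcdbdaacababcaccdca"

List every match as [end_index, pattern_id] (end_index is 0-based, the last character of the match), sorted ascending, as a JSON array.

Build:
Trie (insert patterns):
  n0 'ε': a→11 b→6 c→13 d→1
  n1 'd': d→2
  n2 'dd': c→3
  n3 'ddc': d→4
  n4 'ddcd': b→5
  n5 'ddcdb': ·  ←P0
  n6 'b': d→7
  n7 'bd': c→8
  n8 'bdc': d→9
  n9 'bdcd': a→10
  n10 'bdcda': ·  ←P1
  n11 'a': c→12  ←P3
  n12 'ac': ·  ←P2
  n13 'c': d→14
  n14 'cd': b→15
  n15 'cdb': ·  ←P4

Failure links (BFS by depth):
  n1('d'): parent n0 fail=0; on 'd' 0 → fail=0;  out ∅∪∅=∅
  n6('b'): parent n0 fail=0; on 'b' 0 → fail=0;  out ∅∪∅=∅
  n11('a'): parent n0 fail=0; on 'a' 0 → fail=0;  out {3}∪∅={3}
  n13('c'): parent n0 fail=0; on 'c' 0 → fail=0;  out ∅∪∅=∅
  n2('dd'): parent n1 fail=0; on 'd' 0 → fail=1;  out ∅∪∅=∅
  n7('bd'): parent n6 fail=0; on 'd' 0 → fail=1;  out ∅∪∅=∅
  n12('ac'): parent n11 fail=0; on 'c' 0 → fail=13;  out {2}∪∅={2}
  n14('cd'): parent n13 fail=0; on 'd' 0 → fail=1;  out ∅∪∅=∅
  n3('ddc'): parent n2 fail=1; on 'c' 1→0 → fail=13;  out ∅∪∅=∅
  n8('bdc'): parent n7 fail=1; on 'c' 1→0 → fail=13;  out ∅∪∅=∅
  n15('cdb'): parent n14 fail=1; on 'b' 1→0 → fail=6;  out {4}∪∅={4}
  n4('ddcd'): parent n3 fail=13; on 'd' 13 → fail=14;  out ∅∪∅=∅
  n9('bdcd'): parent n8 fail=13; on 'd' 13 → fail=14;  out ∅∪∅=∅
  n5('ddcdb'): parent n4 fail=14; on 'b' 14 → fail=15;  out {0}∪{4}={0,4}
  n10('bdcda'): parent n9 fail=14; on 'a' 14→1→0 → fail=11;  out {1}∪{3}={1,3}

Run:
pos 0 'c': at 13
pos 1 'd': at 14
pos 2 'd': at 2 ·f
pos 3 'c': at 3
pos 4 'd': at 4
pos 5 'b': at 5  emit P0@[1:5],P4@[3:5]
pos 6 'd': at 7 ·f
pos 7 'd': at 2 ·f
pos 8 'c': at 3
pos 9 'd': at 4
pos 10 'b': at 5  emit P0@[6:10],P4@[8:10]
pos 11 'b': at 6 ·f
pos 12 'a': at 11 ·f  emit P3@[12:12]
pos 13 'c': at 12  emit P2@[12:13]
pos 14 'b': at 6 ·f
pos 15 'd': at 7
pos 16 'd': at 2 ·f
pos 17 'c': at 3
pos 18 'd': at 4
pos 19 'b': at 5  emit P0@[15:19],P4@[17:19]
pos 20 'a': at 11 ·f  emit P3@[20:20]
pos 21 'd': at 1 ·f
pos 22 'd': at 2
pos 23 'd': at 2 ·f
pos 24 'c': at 3
pos 25 'd': at 4
pos 26 'b': at 5  emit P0@[22:26],P4@[24:26]
pos 27 'd': at 7 ·f
pos 28 'a': at 11 ·f  emit P3@[28:28]
pos 29 'a': at 11 ·f  emit P3@[29:29]
pos 30 'c': at 12  emit P2@[29:30]
pos 31 'a': at 11 ·f  emit P3@[31:31]
pos 32 'b': at 6 ·f
pos 33 'a': at 11 ·f  emit P3@[33:33]
pos 34 'b': at 6 ·f
pos 35 'c': at 13 ·f
pos 36 'a': at 11 ·f  emit P3@[36:36]
pos 37 'c': at 12  emit P2@[36:37]
pos 38 'c': at 13 ·f
pos 39 'd': at 14
pos 40 'c': at 13 ·f
pos 41 'a': at 11 ·f  emit P3@[41:41]

Matches: [[5,0],[5,4],[10,0],[10,4],[12,3],[13,2],[19,0],[19,4],[20,3],[26,0],[26,4],[28,3],[29,3],[30,2],[31,3],[33,3],[36,3],[37,2],[41,3]]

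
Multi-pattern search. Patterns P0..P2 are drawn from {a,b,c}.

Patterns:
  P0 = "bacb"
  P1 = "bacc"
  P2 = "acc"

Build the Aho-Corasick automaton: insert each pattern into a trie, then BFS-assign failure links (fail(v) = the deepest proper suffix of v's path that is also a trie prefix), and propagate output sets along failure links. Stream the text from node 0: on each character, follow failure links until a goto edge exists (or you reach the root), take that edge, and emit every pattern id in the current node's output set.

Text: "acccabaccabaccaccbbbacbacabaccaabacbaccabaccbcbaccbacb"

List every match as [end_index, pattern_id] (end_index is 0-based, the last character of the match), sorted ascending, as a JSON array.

Build:
Trie nodes:
  n0 'ε': a→6 b→1
  n1 'b': a→2
  n2 'ba': c→3
  n3 'bac': b→4 c→5
  n4 'bacb': ·  ←P0
  n5 'bacc': ·  ←P1
  n6 'a': c→7
  n7 'ac': c→8
  n8 'acc': ·  ←P2

BFS fail/out derivation:
  n1('b'): parent n0 fail=0; on 'b' 0 → fail=0;  out ∅∪∅=∅
  n6('a'): parent n0 fail=0; on 'a' 0 → fail=0;  out ∅∪∅=∅
  n2('ba'): parent n1 fail=0; on 'a' 0 → fail=6;  out ∅∪∅=∅
  n7('ac'): parent n6 fail=0; on 'c' 0 → fail=0;  out ∅∪∅=∅
  n3('bac'): parent n2 fail=6; on 'c' 6 → fail=7;  out ∅∪∅=∅
  n8('acc'): parent n7 fail=0; on 'c' 0 → fail=0;  out {2}∪∅={2}
  n4('bacb'): parent n3 fail=7; on 'b' 7→0 → fail=1;  out {0}∪∅={0}
  n5('bacc'): parent n3 fail=7; on 'c' 7 → fail=8;  out {1}∪{2}={1,2}

Run:
[0] read 'a'  n0⇒n6
[1] read 'c'  n6⇒n7
[2] read 'c'  n7⇒n8  → match P2@[0:2]
[3] read 'c'  n8⇒n0 (fail-walked)
[4] read 'a'  n0⇒n6
[5] read 'b'  n6⇒n1 (fail-walked)
[6] read 'a'  n1⇒n2
[7] read 'c'  n2⇒n3
[8] read 'c'  n3⇒n5  → match P1@[5:8],P2@[6:8]
[9] read 'a'  n5⇒n6 (fail-walked)
[10] read 'b'  n6⇒n1 (fail-walked)
[11] read 'a'  n1⇒n2
[12] read 'c'  n2⇒n3
[13] read 'c'  n3⇒n5  → match P1@[10:13],P2@[11:13]
[14] read 'a'  n5⇒n6 (fail-walked)
[15] read 'c'  n6⇒n7
[16] read 'c'  n7⇒n8  → match P2@[14:16]
[17] read 'b'  n8⇒n1 (fail-walked)
[18] read 'b'  n1⇒n1 (fail-walked)
[19] read 'b'  n1⇒n1 (fail-walked)
[20] read 'a'  n1⇒n2
[21] read 'c'  n2⇒n3
[22] read 'b'  n3⇒n4  → match P0@[19:22]
[23] read 'a'  n4⇒n2 (fail-walked)
[24] read 'c'  n2⇒n3
[25] read 'a'  n3⇒n6 (fail-walked)
[26] read 'b'  n6⇒n1 (fail-walked)
[27] read 'a'  n1⇒n2
[28] read 'c'  n2⇒n3
[29] read 'c'  n3⇒n5  → match P1@[26:29],P2@[27:29]
[30] read 'a'  n5⇒n6 (fail-walked)
[31] read 'a'  n6⇒n6 (fail-walked)
[32] read 'b'  n6⇒n1 (fail-walked)
[33] read 'a'  n1⇒n2
[34] read 'c'  n2⇒n3
[35] read 'b'  n3⇒n4  → match P0@[32:35]
[36] read 'a'  n4⇒n2 (fail-walked)
[37] read 'c'  n2⇒n3
[38] read 'c'  n3⇒n5  → match P1@[35:38],P2@[36:38]
[39] read 'a'  n5⇒n6 (fail-walked)
[40] read 'b'  n6⇒n1 (fail-walked)
[41] read 'a'  n1⇒n2
[42] read 'c'  n2⇒n3
[43] read 'c'  n3⇒n5  → match P1@[40:43],P2@[41:43]
[44] read 'b'  n5⇒n1 (fail-walked)
[45] read 'c'  n1⇒n0 (fail-walked)
[46] read 'b'  n0⇒n1
[47] read 'a'  n1⇒n2
[48] read 'c'  n2⇒n3
[49] read 'c'  n3⇒n5  → match P1@[46:49],P2@[47:49]
[50] read 'b'  n5⇒n1 (fail-walked)
[51] read 'a'  n1⇒n2
[52] read 'c'  n2⇒n3
[53] read 'b'  n3⇒n4  → match P0@[50:53]

Result: [[2,2],[8,1],[8,2],[13,1],[13,2],[16,2],[22,0],[29,1],[29,2],[35,0],[38,1],[38,2],[43,1],[43,2],[49,1],[49,2],[53,0]]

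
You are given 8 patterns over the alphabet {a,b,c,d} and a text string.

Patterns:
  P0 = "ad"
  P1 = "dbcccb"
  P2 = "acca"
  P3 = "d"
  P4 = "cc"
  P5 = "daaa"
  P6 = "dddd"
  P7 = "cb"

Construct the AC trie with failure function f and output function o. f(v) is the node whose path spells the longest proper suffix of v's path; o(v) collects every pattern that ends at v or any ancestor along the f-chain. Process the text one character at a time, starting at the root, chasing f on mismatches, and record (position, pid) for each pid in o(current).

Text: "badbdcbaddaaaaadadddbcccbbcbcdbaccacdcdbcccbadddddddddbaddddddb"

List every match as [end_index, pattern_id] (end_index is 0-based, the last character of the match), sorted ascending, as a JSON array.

Construct AC machine:
Trie nodes:
  n0 'ε': a→1 c→12 d→3
  n1 'a': c→9 d→2
  n2 'ad': ·  ←P0
  n3 'd': a→14 b→4 d→17  ←P3
  n4 'db': c→5
  n5 'dbc': c→6
  n6 'dbcc': c→7
  n7 'dbccc': b→8
  n8 'dbcccb': ·  ←P1
  n9 'ac': c→10
  n10 'acc': a→11
  n11 'acca': ·  ←P2
  n12 'c': b→20 c→13
  n13 'cc': ·  ←P4
  n14 'da': a→15
  n15 'daa': a→16
  n16 'daaa': ·  ←P5
  n17 'dd': d→18
  n18 'ddd': d→19
  n19 'dddd': ·  ←P6
  n20 'cb': ·  ←P7

Failure links (BFS by depth):
  fail(1) 'a': from fail(0)=0 chase 'a': 0 ⇒ 0;  out=∅∪out(0)=∅
  fail(3) 'd': from fail(0)=0 chase 'd': 0 ⇒ 0;  out={3}∪out(0)={3}
  fail(12) 'c': from fail(0)=0 chase 'c': 0 ⇒ 0;  out=∅∪out(0)=∅
  fail(2) 'ad': from fail(1)=0 chase 'd': 0 ⇒ 3;  out={0}∪out(3)={0,3}
  fail(4) 'db': from fail(3)=0 chase 'b': 0 ⇒ 0;  out=∅∪out(0)=∅
  fail(9) 'ac': from fail(1)=0 chase 'c': 0 ⇒ 12;  out=∅∪out(12)=∅
  fail(13) 'cc': from fail(12)=0 chase 'c': 0 ⇒ 12;  out={4}∪out(12)={4}
  fail(14) 'da': from fail(3)=0 chase 'a': 0 ⇒ 1;  out=∅∪out(1)=∅
  fail(17) 'dd': from fail(3)=0 chase 'd': 0 ⇒ 3;  out=∅∪out(3)={3}
  fail(20) 'cb': from fail(12)=0 chase 'b': 0 ⇒ 0;  out={7}∪out(0)={7}
  fail(5) 'dbc': from fail(4)=0 chase 'c': 0 ⇒ 12;  out=∅∪out(12)=∅
  fail(10) 'acc': from fail(9)=12 chase 'c': 12 ⇒ 13;  out=∅∪out(13)={4}
  fail(15) 'daa': from fail(14)=1 chase 'a': 1→0 ⇒ 1;  out=∅∪out(1)=∅
  fail(18) 'ddd': from fail(17)=3 chase 'd': 3 ⇒ 17;  out=∅∪out(17)={3}
  fail(6) 'dbcc': from fail(5)=12 chase 'c': 12 ⇒ 13;  out=∅∪out(13)={4}
  fail(11) 'acca': from fail(10)=13 chase 'a': 13→12→0 ⇒ 1;  out={2}∪out(1)={2}
  fail(16) 'daaa': from fail(15)=1 chase 'a': 1→0 ⇒ 1;  out={5}∪out(1)={5}
  fail(19) 'dddd': from fail(18)=17 chase 'd': 17 ⇒ 18;  out={6}∪out(18)={3,6}
  fail(7) 'dbccc': from fail(6)=13 chase 'c': 13→12 ⇒ 13;  out=∅∪out(13)={4}
  fail(8) 'dbcccb': from fail(7)=13 chase 'b': 13→12 ⇒ 20;  out={1}∪out(20)={1,7}

Text stream:
[0] read 'b'  n0⇒n0
[1] read 'a'  n0⇒n1
[2] read 'd'  n1⇒n2  ** P0@[1:2],P3@[2:2]
[3] read 'b'  n2⇒n4 (fail-walked)
[4] read 'd'  n4⇒n3 (fail-walked)  ** P3@[4:4]
[5] read 'c'  n3⇒n12 (fail-walked)
[6] read 'b'  n12⇒n20  ** P7@[5:6]
[7] read 'a'  n20⇒n1 (fail-walked)
[8] read 'd'  n1⇒n2  ** P0@[7:8],P3@[8:8]
[9] read 'd'  n2⇒n17 (fail-walked)  ** P3@[9:9]
[10] read 'a'  n17⇒n14 (fail-walked)
[11] read 'a'  n14⇒n15
[12] read 'a'  n15⇒n16  ** P5@[9:12]
[13] read 'a'  n16⇒n1 (fail-walked)
[14] read 'a'  n1⇒n1 (fail-walked)
[15] read 'd'  n1⇒n2  ** P0@[14:15],P3@[15:15]
[16] read 'a'  n2⇒n14 (fail-walked)
[17] read 'd'  n14⇒n2 (fail-walked)  ** P0@[16:17],P3@[17:17]
[18] read 'd'  n2⇒n17 (fail-walked)  ** P3@[18:18]
[19] read 'd'  n17⇒n18  ** P3@[19:19]
[20] read 'b'  n18⇒n4 (fail-walked)
[21] read 'c'  n4⇒n5
[22] read 'c'  n5⇒n6  ** P4@[21:22]
[23] read 'c'  n6⇒n7  ** P4@[22:23]
[24] read 'b'  n7⇒n8  ** P1@[19:24],P7@[23:24]
[25] read 'b'  n8⇒n0 (fail-walked)
[26] read 'c'  n0⇒n12
[27] read 'b'  n12⇒n20  ** P7@[26:27]
[28] read 'c'  n20⇒n12 (fail-walked)
[29] read 'd'  n12⇒n3 (fail-walked)  ** P3@[29:29]
[30] read 'b'  n3⇒n4
[31] read 'a'  n4⇒n1 (fail-walked)
[32] read 'c'  n1⇒n9
[33] read 'c'  n9⇒n10  ** P4@[32:33]
[34] read 'a'  n10⇒n11  ** P2@[31:34]
[35] read 'c'  n11⇒n9 (fail-walked)
[36] read 'd'  n9⇒n3 (fail-walked)  ** P3@[36:36]
[37] read 'c'  n3⇒n12 (fail-walked)
[38] read 'd'  n12⇒n3 (fail-walked)  ** P3@[38:38]
[39] read 'b'  n3⇒n4
[40] read 'c'  n4⇒n5
[41] read 'c'  n5⇒n6  ** P4@[40:41]
[42] read 'c'  n6⇒n7  ** P4@[41:42]
[43] read 'b'  n7⇒n8  ** P1@[38:43],P7@[42:43]
[44] read 'a'  n8⇒n1 (fail-walked)
[45] read 'd'  n1⇒n2  ** P0@[44:45],P3@[45:45]
[46] read 'd'  n2⇒n17 (fail-walked)  ** P3@[46:46]
[47] read 'd'  n17⇒n18  ** P3@[47:47]
[48] read 'd'  n18⇒n19  ** P3@[48:48],P6@[45:48]
[49] read 'd'  n19⇒n19 (fail-walked)  ** P3@[49:49],P6@[46:49]
[50] read 'd'  n19⇒n19 (fail-walked)  ** P3@[50:50],P6@[47:50]
[51] read 'd'  n19⇒n19 (fail-walked)  ** P3@[51:51],P6@[48:51]
[52] read 'd'  n19⇒n19 (fail-walked)  ** P3@[52:52],P6@[49:52]
[53] read 'd'  n19⇒n19 (fail-walked)  ** P3@[53:53],P6@[50:53]
[54] read 'b'  n19⇒n4 (fail-walked)
[55] read 'a'  n4⇒n1 (fail-walked)
[56] read 'd'  n1⇒n2  ** P0@[55:56],P3@[56:56]
[57] read 'd'  n2⇒n17 (fail-walked)  ** P3@[57:57]
[58] read 'd'  n17⇒n18  ** P3@[58:58]
[59] read 'd'  n18⇒n19  ** P3@[59:59],P6@[56:59]
[60] read 'd'  n19⇒n19 (fail-walked)  ** P3@[60:60],P6@[57:60]
[61] read 'd'  n19⇒n19 (fail-walked)  ** P3@[61:61],P6@[58:61]
[62] read 'b'  n19⇒n4 (fail-walked)

Result: [[2,0],[2,3],[4,3],[6,7],[8,0],[8,3],[9,3],[12,5],[15,0],[15,3],[17,0],[17,3],[18,3],[19,3],[22,4],[23,4],[24,1],[24,7],[27,7],[29,3],[33,4],[34,2],[36,3],[38,3],[41,4],[42,4],[43,1],[43,7],[45,0],[45,3],[46,3],[47,3],[48,3],[48,6],[49,3],[49,6],[50,3],[50,6],[51,3],[51,6],[52,3],[52,6],[53,3],[53,6],[56,0],[56,3],[57,3],[58,3],[59,3],[59,6],[60,3],[60,6],[61,3],[61,6]]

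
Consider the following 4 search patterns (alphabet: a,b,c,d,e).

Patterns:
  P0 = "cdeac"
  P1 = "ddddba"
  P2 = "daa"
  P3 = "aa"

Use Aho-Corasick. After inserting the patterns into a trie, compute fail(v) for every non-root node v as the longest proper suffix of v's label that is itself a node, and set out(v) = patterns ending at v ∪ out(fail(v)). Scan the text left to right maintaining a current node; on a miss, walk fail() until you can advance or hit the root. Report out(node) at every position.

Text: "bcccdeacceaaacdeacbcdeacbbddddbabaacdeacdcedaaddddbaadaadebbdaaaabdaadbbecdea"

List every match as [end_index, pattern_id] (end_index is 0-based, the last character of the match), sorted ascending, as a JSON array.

Build:
Trie nodes:
  n0 'ε': a→14 c→1 d→6
  n1 'c': d→2
  n2 'cd': e→3
  n3 'cde': a→4
  n4 'cdea': c→5
  n5 'cdeac': ·  ←P0
  n6 'd': a→12 d→7
  n7 'dd': d→8
  n8 'ddd': d→9
  n9 'dddd': b→10
  n10 'ddddb': a→11
  n11 'ddddba': ·  ←P1
  n12 'da': a→13
  n13 'daa': ·  ←P2
  n14 'a': a→15
  n15 'aa': ·  ←P3

Failure links (BFS by depth):
  n1('c'): parent n0 fail=0; on 'c' 0 → fail=0;  out ∅∪∅=∅
  n6('d'): parent n0 fail=0; on 'd' 0 → fail=0;  out ∅∪∅=∅
  n14('a'): parent n0 fail=0; on 'a' 0 → fail=0;  out ∅∪∅=∅
  n2('cd'): parent n1 fail=0; on 'd' 0 → fail=6;  out ∅∪∅=∅
  n7('dd'): parent n6 fail=0; on 'd' 0 → fail=6;  out ∅∪∅=∅
  n12('da'): parent n6 fail=0; on 'a' 0 → fail=14;  out ∅∪∅=∅
  n15('aa'): parent n14 fail=0; on 'a' 0 → fail=14;  out {3}∪∅={3}
  n3('cde'): parent n2 fail=6; on 'e' 6→0 → fail=0;  out ∅∪∅=∅
  n8('ddd'): parent n7 fail=6; on 'd' 6 → fail=7;  out ∅∪∅=∅
  n13('daa'): parent n12 fail=14; on 'a' 14 → fail=15;  out {2}∪{3}={2,3}
  n4('cdea'): parent n3 fail=0; on 'a' 0 → fail=14;  out ∅∪∅=∅
  n9('dddd'): parent n8 fail=7; on 'd' 7 → fail=8;  out ∅∪∅=∅
  n5('cdeac'): parent n4 fail=14; on 'c' 14→0 → fail=1;  out {0}∪∅={0}
  n10('ddddb'): parent n9 fail=8; on 'b' 8→7→6→0 → fail=0;  out ∅∪∅=∅
  n11('ddddba'): parent n10 fail=0; on 'a' 0 → fail=14;  out {1}∪∅={1}

Text stream:
[0] read 'b'  n0⇒n0
[1] read 'c'  n0⇒n1
[2] read 'c'  n1⇒n1 (via fail)
[3] read 'c'  n1⇒n1 (via fail)
[4] read 'd'  n1⇒n2
[5] read 'e'  n2⇒n3
[6] read 'a'  n3⇒n4
[7] read 'c'  n4⇒n5  → match P0@[3:7]
[8] read 'c'  n5⇒n1 (via fail)
[9] read 'e'  n1⇒n0 (via fail)
[10] read 'a'  n0⇒n14
[11] read 'a'  n14⇒n15  → match P3@[10:11]
[12] read 'a'  n15⇒n15 (via fail)  → match P3@[11:12]
[13] read 'c'  n15⇒n1 (via fail)
[14] read 'd'  n1⇒n2
[15] read 'e'  n2⇒n3
[16] read 'a'  n3⇒n4
[17] read 'c'  n4⇒n5  → match P0@[13:17]
[18] read 'b'  n5⇒n0 (via fail)
[19] read 'c'  n0⇒n1
[20] read 'd'  n1⇒n2
[21] read 'e'  n2⇒n3
[22] read 'a'  n3⇒n4
[23] read 'c'  n4⇒n5  → match P0@[19:23]
[24] read 'b'  n5⇒n0 (via fail)
[25] read 'b'  n0⇒n0
[26] read 'd'  n0⇒n6
[27] read 'd'  n6⇒n7
[28] read 'd'  n7⇒n8
[29] read 'd'  n8⇒n9
[30] read 'b'  n9⇒n10
[31] read 'a'  n10⇒n11  → match P1@[26:31]
[32] read 'b'  n11⇒n0 (via fail)
[33] read 'a'  n0⇒n14
[34] read 'a'  n14⇒n15  → match P3@[33:34]
[35] read 'c'  n15⇒n1 (via fail)
[36] read 'd'  n1⇒n2
[37] read 'e'  n2⇒n3
[38] read 'a'  n3⇒n4
[39] read 'c'  n4⇒n5  → match P0@[35:39]
[40] read 'd'  n5⇒n2 (via fail)
[41] read 'c'  n2⇒n1 (via fail)
[42] read 'e'  n1⇒n0 (via fail)
[43] read 'd'  n0⇒n6
[44] read 'a'  n6⇒n12
[45] read 'a'  n12⇒n13  → match P2@[43:45],P3@[44:45]
[46] read 'd'  n13⇒n6 (via fail)
[47] read 'd'  n6⇒n7
[48] read 'd'  n7⇒n8
[49] read 'd'  n8⇒n9
[50] read 'b'  n9⇒n10
[51] read 'a'  n10⇒n11  → match P1@[46:51]
[52] read 'a'  n11⇒n15 (via fail)  → match P3@[51:52]
[53] read 'd'  n15⇒n6 (via fail)
[54] read 'a'  n6⇒n12
[55] read 'a'  n12⇒n13  → match P2@[53:55],P3@[54:55]
[56] read 'd'  n13⇒n6 (via fail)
[57] read 'e'  n6⇒n0 (via fail)
[58] read 'b'  n0⇒n0
[59] read 'b'  n0⇒n0
[60] read 'd'  n0⇒n6
[61] read 'a'  n6⇒n12
[62] read 'a'  n12⇒n13  → match P2@[60:62],P3@[61:62]
[63] read 'a'  n13⇒n15 (via fail)  → match P3@[62:63]
[64] read 'a'  n15⇒n15 (via fail)  → match P3@[63:64]
[65] read 'b'  n15⇒n0 (via fail)
[66] read 'd'  n0⇒n6
[67] read 'a'  n6⇒n12
[68] read 'a'  n12⇒n13  → match P2@[66:68],P3@[67:68]
[69] read 'd'  n13⇒n6 (via fail)
[70] read 'b'  n6⇒n0 (via fail)
[71] read 'b'  n0⇒n0
[72] read 'e'  n0⇒n0
[73] read 'c'  n0⇒n1
[74] read 'd'  n1⇒n2
[75] read 'e'  n2⇒n3
[76] read 'a'  n3⇒n4

All matches (sorted): [[7,0],[11,3],[12,3],[17,0],[23,0],[31,1],[34,3],[39,0],[45,2],[45,3],[51,1],[52,3],[55,2],[55,3],[62,2],[62,3],[63,3],[64,3],[68,2],[68,3]]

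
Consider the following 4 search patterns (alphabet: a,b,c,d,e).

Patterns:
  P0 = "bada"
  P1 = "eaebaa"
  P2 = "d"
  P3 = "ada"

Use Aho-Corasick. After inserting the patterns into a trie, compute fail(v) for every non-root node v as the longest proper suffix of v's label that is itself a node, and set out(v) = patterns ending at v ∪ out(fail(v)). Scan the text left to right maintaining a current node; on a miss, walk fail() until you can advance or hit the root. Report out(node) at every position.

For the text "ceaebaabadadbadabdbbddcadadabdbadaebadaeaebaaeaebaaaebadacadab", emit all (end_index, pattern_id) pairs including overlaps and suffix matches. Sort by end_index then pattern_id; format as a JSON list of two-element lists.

Build automaton:
Trie nodes:
  n0 'ε': a→12 b→1 d→11 e→5
  n1 'b': a→2
  n2 'ba': d→3
  n3 'bad': a→4
  n4 'bada': ·  [P0 ends]
  n5 'e': a→6
  n6 'ea': e→7
  n7 'eae': b→8
  n8 'eaeb': a→9
  n9 'eaeba': a→10
  n10 'eaebaa': ·  [P1 ends]
  n11 'd': ·  [P2 ends]
  n12 'a': d→13
  n13 'ad': a→14
  n14 'ada': ·  [P3 ends]

BFS fail/out derivation:
  n1('b'): parent n0 fail=0; on 'b' 0 → fail=0;  out ∅∪∅=∅
  n5('e'): parent n0 fail=0; on 'e' 0 → fail=0;  out ∅∪∅=∅
  n11('d'): parent n0 fail=0; on 'd' 0 → fail=0;  out {2}∪∅={2}
  n12('a'): parent n0 fail=0; on 'a' 0 → fail=0;  out ∅∪∅=∅
  n2('ba'): parent n1 fail=0; on 'a' 0 → fail=12;  out ∅∪∅=∅
  n6('ea'): parent n5 fail=0; on 'a' 0 → fail=12;  out ∅∪∅=∅
  n13('ad'): parent n12 fail=0; on 'd' 0 → fail=11;  out ∅∪{2}={2}
  n3('bad'): parent n2 fail=12; on 'd' 12 → fail=13;  out ∅∪{2}={2}
  n7('eae'): parent n6 fail=12; on 'e' 12→0 → fail=5;  out ∅∪∅=∅
  n14('ada'): parent n13 fail=11; on 'a' 11→0 → fail=12;  out {3}∪∅={3}
  n4('bada'): parent n3 fail=13; on 'a' 13 → fail=14;  out {0}∪{3}={0,3}
  n8('eaeb'): parent n7 fail=5; on 'b' 5→0 → fail=1;  out ∅∪∅=∅
  n9('eaeba'): parent n8 fail=1; on 'a' 1 → fail=2;  out ∅∪∅=∅
  n10('eaebaa'): parent n9 fail=2; on 'a' 2→12→0 → fail=12;  out {1}∪∅={1}

Scan:
i=0 'c': node 0→0
i=1 'e': node 0→5
i=2 'a': node 5→6
i=3 'e': node 6→7
i=4 'b': node 7→8
i=5 'a': node 8→9
i=6 'a': node 9→10  → match P1@[1:6]
i=7 'b': node 10→1 (via fail)
i=8 'a': node 1→2
i=9 'd': node 2→3  → match P2@[9:9]
i=10 'a': node 3→4  → match P0@[7:10],P3@[8:10]
i=11 'd': node 4→13 (via fail)  → match P2@[11:11]
i=12 'b': node 13→1 (via fail)
i=13 'a': node 1→2
i=14 'd': node 2→3  → match P2@[14:14]
i=15 'a': node 3→4  → match P0@[12:15],P3@[13:15]
i=16 'b': node 4→1 (via fail)
i=17 'd': node 1→11 (via fail)  → match P2@[17:17]
i=18 'b': node 11→1 (via fail)
i=19 'b': node 1→1 (via fail)
i=20 'd': node 1→11 (via fail)  → match P2@[20:20]
i=21 'd': node 11→11 (via fail)  → match P2@[21:21]
i=22 'c': node 11→0 (via fail)
i=23 'a': node 0→12
i=24 'd': node 12→13  → match P2@[24:24]
i=25 'a': node 13→14  → match P3@[23:25]
i=26 'd': node 14→13 (via fail)  → match P2@[26:26]
i=27 'a': node 13→14  → match P3@[25:27]
i=28 'b': node 14→1 (via fail)
i=29 'd': node 1→11 (via fail)  → match P2@[29:29]
i=30 'b': node 11→1 (via fail)
i=31 'a': node 1→2
i=32 'd': node 2→3  → match P2@[32:32]
i=33 'a': node 3→4  → match P0@[30:33],P3@[31:33]
i=34 'e': node 4→5 (via fail)
i=35 'b': node 5→1 (via fail)
i=36 'a': node 1→2
i=37 'd': node 2→3  → match P2@[37:37]
i=38 'a': node 3→4  → match P0@[35:38],P3@[36:38]
i=39 'e': node 4→5 (via fail)
i=40 'a': node 5→6
i=41 'e': node 6→7
i=42 'b': node 7→8
i=43 'a': node 8→9
i=44 'a': node 9→10  → match P1@[39:44]
i=45 'e': node 10→5 (via fail)
i=46 'a': node 5→6
i=47 'e': node 6→7
i=48 'b': node 7→8
i=49 'a': node 8→9
i=50 'a': node 9→10  → match P1@[45:50]
i=51 'a': node 10→12 (via fail)
i=52 'e': node 12→5 (via fail)
i=53 'b': node 5→1 (via fail)
i=54 'a': node 1→2
i=55 'd': node 2→3  → match P2@[55:55]
i=56 'a': node 3→4  → match P0@[53:56],P3@[54:56]
i=57 'c': node 4→0 (via fail)
i=58 'a': node 0→12
i=59 'd': node 12→13  → match P2@[59:59]
i=60 'a': node 13→14  → match P3@[58:60]
i=61 'b': node 14→1 (via fail)

Matches: [[6,1],[9,2],[10,0],[10,3],[11,2],[14,2],[15,0],[15,3],[17,2],[20,2],[21,2],[24,2],[25,3],[26,2],[27,3],[29,2],[32,2],[33,0],[33,3],[37,2],[38,0],[38,3],[44,1],[50,1],[55,2],[56,0],[56,3],[59,2],[60,3]]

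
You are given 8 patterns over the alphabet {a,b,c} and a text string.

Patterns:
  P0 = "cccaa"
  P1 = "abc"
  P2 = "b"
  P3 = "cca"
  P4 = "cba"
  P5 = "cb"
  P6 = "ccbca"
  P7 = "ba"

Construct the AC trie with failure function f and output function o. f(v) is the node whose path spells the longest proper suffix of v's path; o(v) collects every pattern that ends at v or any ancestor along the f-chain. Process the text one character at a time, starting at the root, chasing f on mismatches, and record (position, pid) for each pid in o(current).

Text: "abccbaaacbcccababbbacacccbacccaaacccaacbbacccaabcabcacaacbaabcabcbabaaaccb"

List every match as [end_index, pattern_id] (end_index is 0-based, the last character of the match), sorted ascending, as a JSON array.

Build automaton:
Trie (insert patterns):
  n0 'ε': a→6 b→9 c→1
  n1 'c': b→11 c→2
  n2 'cc': a→10 b→13 c→3
  n3 'ccc': a→4
  n4 'ccca': a→5
  n5 'cccaa': ·  ←P0
  n6 'a': b→7
  n7 'ab': c→8
  n8 'abc': ·  ←P1
  n9 'b': a→16  ←P2
  n10 'cca': ·  ←P3
  n11 'cb': a→12  ←P5
  n12 'cba': ·  ←P4
  n13 'ccb': c→14
  n14 'ccbc': a→15
  n15 'ccbca': ·  ←P6
  n16 'ba': ·  ←P7

Failure links (BFS by depth):
  n1('c'): parent n0 fail=0; on 'c' 0 → fail=0;  out ∅∪∅=∅
  n6('a'): parent n0 fail=0; on 'a' 0 → fail=0;  out ∅∪∅=∅
  n9('b'): parent n0 fail=0; on 'b' 0 → fail=0;  out {2}∪∅={2}
  n2('cc'): parent n1 fail=0; on 'c' 0 → fail=1;  out ∅∪∅=∅
  n7('ab'): parent n6 fail=0; on 'b' 0 → fail=9;  out ∅∪{2}={2}
  n11('cb'): parent n1 fail=0; on 'b' 0 → fail=9;  out {5}∪{2}={2,5}
  n16('ba'): parent n9 fail=0; on 'a' 0 → fail=6;  out {7}∪∅={7}
  n3('ccc'): parent n2 fail=1; on 'c' 1 → fail=2;  out ∅∪∅=∅
  n8('abc'): parent n7 fail=9; on 'c' 9→0 → fail=1;  out {1}∪∅={1}
  n10('cca'): parent n2 fail=1; on 'a' 1→0 → fail=6;  out {3}∪∅={3}
  n12('cba'): parent n11 fail=9; on 'a' 9 → fail=16;  out {4}∪{7}={4,7}
  n13('ccb'): parent n2 fail=1; on 'b' 1 → fail=11;  out ∅∪{2,5}={2,5}
  n4('ccca'): parent n3 fail=2; on 'a' 2 → fail=10;  out ∅∪{3}={3}
  n14('ccbc'): parent n13 fail=11; on 'c' 11→9→0 → fail=1;  out ∅∪∅=∅
  n5('cccaa'): parent n4 fail=10; on 'a' 10→6→0 → fail=6;  out {0}∪∅={0}
  n15('ccbca'): parent n14 fail=1; on 'a' 1→0 → fail=6;  out {6}∪∅={6}

Text stream:
[0] read 'a'  n0⇒n6
[1] read 'b'  n6⇒n7  emit P2@[1:1]
[2] read 'c'  n7⇒n8  emit P1@[0:2]
[3] read 'c'  n8⇒n2 (fail-walked)
[4] read 'b'  n2⇒n13  emit P2@[4:4],P5@[3:4]
[5] read 'a'  n13⇒n12 (fail-walked)  emit P4@[3:5],P7@[4:5]
[6] read 'a'  n12⇒n6 (fail-walked)
[7] read 'a'  n6⇒n6 (fail-walked)
[8] read 'c'  n6⇒n1 (fail-walked)
[9] read 'b'  n1⇒n11  emit P2@[9:9],P5@[8:9]
[10] read 'c'  n11⇒n1 (fail-walked)
[11] read 'c'  n1⇒n2
[12] read 'c'  n2⇒n3
[13] read 'a'  n3⇒n4  emit P3@[11:13]
[14] read 'b'  n4⇒n7 (fail-walked)  emit P2@[14:14]
[15] read 'a'  n7⇒n16 (fail-walked)  emit P7@[14:15]
[16] read 'b'  n16⇒n7 (fail-walked)  emit P2@[16:16]
[17] read 'b'  n7⇒n9 (fail-walked)  emit P2@[17:17]
[18] read 'b'  n9⇒n9 (fail-walked)  emit P2@[18:18]
[19] read 'a'  n9⇒n16  emit P7@[18:19]
[20] read 'c'  n16⇒n1 (fail-walked)
[21] read 'a'  n1⇒n6 (fail-walked)
[22] read 'c'  n6⇒n1 (fail-walked)
[23] read 'c'  n1⇒n2
[24] read 'c'  n2⇒n3
[25] read 'b'  n3⇒n13 (fail-walked)  emit P2@[25:25],P5@[24:25]
[26] read 'a'  n13⇒n12 (fail-walked)  emit P4@[24:26],P7@[25:26]
[27] read 'c'  n12⇒n1 (fail-walked)
[28] read 'c'  n1⇒n2
[29] read 'c'  n2⇒n3
[30] read 'a'  n3⇒n4  emit P3@[28:30]
[31] read 'a'  n4⇒n5  emit P0@[27:31]
[32] read 'a'  n5⇒n6 (fail-walked)
[33] read 'c'  n6⇒n1 (fail-walked)
[34] read 'c'  n1⇒n2
[35] read 'c'  n2⇒n3
[36] read 'a'  n3⇒n4  emit P3@[34:36]
[37] read 'a'  n4⇒n5  emit P0@[33:37]
[38] read 'c'  n5⇒n1 (fail-walked)
[39] read 'b'  n1⇒n11  emit P2@[39:39],P5@[38:39]
[40] read 'b'  n11⇒n9 (fail-walked)  emit P2@[40:40]
[41] read 'a'  n9⇒n16  emit P7@[40:41]
[42] read 'c'  n16⇒n1 (fail-walked)
[43] read 'c'  n1⇒n2
[44] read 'c'  n2⇒n3
[45] read 'a'  n3⇒n4  emit P3@[43:45]
[46] read 'a'  n4⇒n5  emit P0@[42:46]
[47] read 'b'  n5⇒n7 (fail-walked)  emit P2@[47:47]
[48] read 'c'  n7⇒n8  emit P1@[46:48]
[49] read 'a'  n8⇒n6 (fail-walked)
[50] read 'b'  n6⇒n7  emit P2@[50:50]
[51] read 'c'  n7⇒n8  emit P1@[49:51]
[52] read 'a'  n8⇒n6 (fail-walked)
[53] read 'c'  n6⇒n1 (fail-walked)
[54] read 'a'  n1⇒n6 (fail-walked)
[55] read 'a'  n6⇒n6 (fail-walked)
[56] read 'c'  n6⇒n1 (fail-walked)
[57] read 'b'  n1⇒n11  emit P2@[57:57],P5@[56:57]
[58] read 'a'  n11⇒n12  emit P4@[56:58],P7@[57:58]
[59] read 'a'  n12⇒n6 (fail-walked)
[60] read 'b'  n6⇒n7  emit P2@[60:60]
[61] read 'c'  n7⇒n8  emit P1@[59:61]
[62] read 'a'  n8⇒n6 (fail-walked)
[63] read 'b'  n6⇒n7  emit P2@[63:63]
[64] read 'c'  n7⇒n8  emit P1@[62:64]
[65] read 'b'  n8⇒n11 (fail-walked)  emit P2@[65:65],P5@[64:65]
[66] read 'a'  n11⇒n12  emit P4@[64:66],P7@[65:66]
[67] read 'b'  n12⇒n7 (fail-walked)  emit P2@[67:67]
[68] read 'a'  n7⇒n16 (fail-walked)  emit P7@[67:68]
[69] read 'a'  n16⇒n6 (fail-walked)
[70] read 'a'  n6⇒n6 (fail-walked)
[71] read 'c'  n6⇒n1 (fail-walked)
[72] read 'c'  n1⇒n2
[73] read 'b'  n2⇒n13  emit P2@[73:73],P5@[72:73]

Result: [[1,2],[2,1],[4,2],[4,5],[5,4],[5,7],[9,2],[9,5],[13,3],[14,2],[15,7],[16,2],[17,2],[18,2],[19,7],[25,2],[25,5],[26,4],[26,7],[30,3],[31,0],[36,3],[37,0],[39,2],[39,5],[40,2],[41,7],[45,3],[46,0],[47,2],[48,1],[50,2],[51,1],[57,2],[57,5],[58,4],[58,7],[60,2],[61,1],[63,2],[64,1],[65,2],[65,5],[66,4],[66,7],[67,2],[68,7],[73,2],[73,5]]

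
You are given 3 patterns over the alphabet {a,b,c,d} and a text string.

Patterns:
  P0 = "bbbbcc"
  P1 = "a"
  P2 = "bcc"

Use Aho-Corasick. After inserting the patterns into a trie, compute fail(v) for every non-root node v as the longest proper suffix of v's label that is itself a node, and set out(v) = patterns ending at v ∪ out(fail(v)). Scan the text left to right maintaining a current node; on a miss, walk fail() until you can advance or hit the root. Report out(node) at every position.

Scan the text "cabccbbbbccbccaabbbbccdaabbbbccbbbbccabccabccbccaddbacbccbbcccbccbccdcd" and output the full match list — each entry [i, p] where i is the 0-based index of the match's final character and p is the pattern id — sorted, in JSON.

Build:
Trie (insert patterns):
  0='ε' goto a→7 b→1
  1='b' goto b→2 c→8
  2='bb' goto b→3
  3='bbb' goto b→4
  4='bbbb' goto c→5
  5='bbbbc' goto c→6
  6='bbbbcc' goto ·  ←P0
  7='a' goto ·  ←P1
  8='bc' goto c→9
  9='bcc' goto ·  ←P2

BFS fail/out derivation:
  fail(1) 'b': from fail(0)=0 chase 'b': 0 ⇒ 0;  out=∅∪out(0)=∅
  fail(7) 'a': from fail(0)=0 chase 'a': 0 ⇒ 0;  out={1}∪out(0)={1}
  fail(2) 'bb': from fail(1)=0 chase 'b': 0 ⇒ 1;  out=∅∪out(1)=∅
  fail(8) 'bc': from fail(1)=0 chase 'c': 0 ⇒ 0;  out=∅∪out(0)=∅
  fail(3) 'bbb': from fail(2)=1 chase 'b': 1 ⇒ 2;  out=∅∪out(2)=∅
  fail(9) 'bcc': from fail(8)=0 chase 'c': 0 ⇒ 0;  out={2}∪out(0)={2}
  fail(4) 'bbbb': from fail(3)=2 chase 'b': 2 ⇒ 3;  out=∅∪out(3)=∅
  fail(5) 'bbbbc': from fail(4)=3 chase 'c': 3→2→1 ⇒ 8;  out=∅∪out(8)=∅
  fail(6) 'bbbbcc': from fail(5)=8 chase 'c': 8 ⇒ 9;  out={0}∪out(9)={0,2}

Text stream:
[0] read 'c'  n0⇒n0
[1] read 'a'  n0⇒n7  ** P1@[1:1]
[2] read 'b'  n7⇒n1 (fail-walked)
[3] read 'c'  n1⇒n8
[4] read 'c'  n8⇒n9  ** P2@[2:4]
[5] read 'b'  n9⇒n1 (fail-walked)
[6] read 'b'  n1⇒n2
[7] read 'b'  n2⇒n3
[8] read 'b'  n3⇒n4
[9] read 'c'  n4⇒n5
[10] read 'c'  n5⇒n6  ** P0@[5:10],P2@[8:10]
[11] read 'b'  n6⇒n1 (fail-walked)
[12] read 'c'  n1⇒n8
[13] read 'c'  n8⇒n9  ** P2@[11:13]
[14] read 'a'  n9⇒n7 (fail-walked)  ** P1@[14:14]
[15] read 'a'  n7⇒n7 (fail-walked)  ** P1@[15:15]
[16] read 'b'  n7⇒n1 (fail-walked)
[17] read 'b'  n1⇒n2
[18] read 'b'  n2⇒n3
[19] read 'b'  n3⇒n4
[20] read 'c'  n4⇒n5
[21] read 'c'  n5⇒n6  ** P0@[16:21],P2@[19:21]
[22] read 'd'  n6⇒n0 (fail-walked)
[23] read 'a'  n0⇒n7  ** P1@[23:23]
[24] read 'a'  n7⇒n7 (fail-walked)  ** P1@[24:24]
[25] read 'b'  n7⇒n1 (fail-walked)
[26] read 'b'  n1⇒n2
[27] read 'b'  n2⇒n3
[28] read 'b'  n3⇒n4
[29] read 'c'  n4⇒n5
[30] read 'c'  n5⇒n6  ** P0@[25:30],P2@[28:30]
[31] read 'b'  n6⇒n1 (fail-walked)
[32] read 'b'  n1⇒n2
[33] read 'b'  n2⇒n3
[34] read 'b'  n3⇒n4
[35] read 'c'  n4⇒n5
[36] read 'c'  n5⇒n6  ** P0@[31:36],P2@[34:36]
[37] read 'a'  n6⇒n7 (fail-walked)  ** P1@[37:37]
[38] read 'b'  n7⇒n1 (fail-walked)
[39] read 'c'  n1⇒n8
[40] read 'c'  n8⇒n9  ** P2@[38:40]
[41] read 'a'  n9⇒n7 (fail-walked)  ** P1@[41:41]
[42] read 'b'  n7⇒n1 (fail-walked)
[43] read 'c'  n1⇒n8
[44] read 'c'  n8⇒n9  ** P2@[42:44]
[45] read 'b'  n9⇒n1 (fail-walked)
[46] read 'c'  n1⇒n8
[47] read 'c'  n8⇒n9  ** P2@[45:47]
[48] read 'a'  n9⇒n7 (fail-walked)  ** P1@[48:48]
[49] read 'd'  n7⇒n0 (fail-walked)
[50] read 'd'  n0⇒n0
[51] read 'b'  n0⇒n1
[52] read 'a'  n1⇒n7 (fail-walked)  ** P1@[52:52]
[53] read 'c'  n7⇒n0 (fail-walked)
[54] read 'b'  n0⇒n1
[55] read 'c'  n1⇒n8
[56] read 'c'  n8⇒n9  ** P2@[54:56]
[57] read 'b'  n9⇒n1 (fail-walked)
[58] read 'b'  n1⇒n2
[59] read 'c'  n2⇒n8 (fail-walked)
[60] read 'c'  n8⇒n9  ** P2@[58:60]
[61] read 'c'  n9⇒n0 (fail-walked)
[62] read 'b'  n0⇒n1
[63] read 'c'  n1⇒n8
[64] read 'c'  n8⇒n9  ** P2@[62:64]
[65] read 'b'  n9⇒n1 (fail-walked)
[66] read 'c'  n1⇒n8
[67] read 'c'  n8⇒n9  ** P2@[65:67]
[68] read 'd'  n9⇒n0 (fail-walked)
[69] read 'c'  n0⇒n0
[70] read 'd'  n0⇒n0

Matches: [[1,1],[4,2],[10,0],[10,2],[13,2],[14,1],[15,1],[21,0],[21,2],[23,1],[24,1],[30,0],[30,2],[36,0],[36,2],[37,1],[40,2],[41,1],[44,2],[47,2],[48,1],[52,1],[56,2],[60,2],[64,2],[67,2]]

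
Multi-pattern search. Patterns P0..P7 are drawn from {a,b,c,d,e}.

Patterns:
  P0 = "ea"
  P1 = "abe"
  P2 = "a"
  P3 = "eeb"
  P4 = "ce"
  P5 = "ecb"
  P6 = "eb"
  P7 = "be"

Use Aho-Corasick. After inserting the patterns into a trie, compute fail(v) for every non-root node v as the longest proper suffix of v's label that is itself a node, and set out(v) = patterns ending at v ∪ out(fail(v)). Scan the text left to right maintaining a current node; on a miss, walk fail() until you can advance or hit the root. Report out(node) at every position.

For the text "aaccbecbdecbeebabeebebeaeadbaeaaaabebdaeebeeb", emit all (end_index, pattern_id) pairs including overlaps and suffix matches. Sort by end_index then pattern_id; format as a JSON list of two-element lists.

Build:
Trie nodes:
  n0 'ε': a→3 b→13 c→8 e→1
  n1 'e': a→2 b→12 c→10 e→6
  n2 'ea': ·  ←P0
  n3 'a': b→4  ←P2
  n4 'ab': e→5
  n5 'abe': ·  ←P1
  n6 'ee': b→7
  n7 'eeb': ·  ←P3
  n8 'c': e→9
  n9 'ce': ·  ←P4
  n10 'ec': b→11
  n11 'ecb': ·  ←P5
  n12 'eb': ·  ←P6
  n13 'b': e→14
  n14 'be': ·  ←P7

Failure links (BFS by depth):
  n1('e'): parent n0 fail=0; on 'e' 0 → fail=0;  out ∅∪∅=∅
  n3('a'): parent n0 fail=0; on 'a' 0 → fail=0;  out {2}∪∅={2}
  n8('c'): parent n0 fail=0; on 'c' 0 → fail=0;  out ∅∪∅=∅
  n13('b'): parent n0 fail=0; on 'b' 0 → fail=0;  out ∅∪∅=∅
  n2('ea'): parent n1 fail=0; on 'a' 0 → fail=3;  out {0}∪{2}={0,2}
  n4('ab'): parent n3 fail=0; on 'b' 0 → fail=13;  out ∅∪∅=∅
  n6('ee'): parent n1 fail=0; on 'e' 0 → fail=1;  out ∅∪∅=∅
  n9('ce'): parent n8 fail=0; on 'e' 0 → fail=1;  out {4}∪∅={4}
  n10('ec'): parent n1 fail=0; on 'c' 0 → fail=8;  out ∅∪∅=∅
  n12('eb'): parent n1 fail=0; on 'b' 0 → fail=13;  out {6}∪∅={6}
  n14('be'): parent n13 fail=0; on 'e' 0 → fail=1;  out {7}∪∅={7}
  n5('abe'): parent n4 fail=13; on 'e' 13 → fail=14;  out {1}∪{7}={1,7}
  n7('eeb'): parent n6 fail=1; on 'b' 1 → fail=12;  out {3}∪{6}={3,6}
  n11('ecb'): parent n10 fail=8; on 'b' 8→0 → fail=13;  out {5}∪∅={5}

Run:
i=0 'a': node 0→3  → match P2@[0:0]
i=1 'a': node 3→3 ·f  → match P2@[1:1]
i=2 'c': node 3→8 ·f
i=3 'c': node 8→8 ·f
i=4 'b': node 8→13 ·f
i=5 'e': node 13→14  → match P7@[4:5]
i=6 'c': node 14→10 ·f
i=7 'b': node 10→11  → match P5@[5:7]
i=8 'd': node 11→0 ·f
i=9 'e': node 0→1
i=10 'c': node 1→10
i=11 'b': node 10→11  → match P5@[9:11]
i=12 'e': node 11→14 ·f  → match P7@[11:12]
i=13 'e': node 14→6 ·f
i=14 'b': node 6→7  → match P3@[12:14],P6@[13:14]
i=15 'a': node 7→3 ·f  → match P2@[15:15]
i=16 'b': node 3→4
i=17 'e': node 4→5  → match P1@[15:17],P7@[16:17]
i=18 'e': node 5→6 ·f
i=19 'b': node 6→7  → match P3@[17:19],P6@[18:19]
i=20 'e': node 7→14 ·f  → match P7@[19:20]
i=21 'b': node 14→12 ·f  → match P6@[20:21]
i=22 'e': node 12→14 ·f  → match P7@[21:22]
i=23 'a': node 14→2 ·f  → match P0@[22:23],P2@[23:23]
i=24 'e': node 2→1 ·f
i=25 'a': node 1→2  → match P0@[24:25],P2@[25:25]
i=26 'd': node 2→0 ·f
i=27 'b': node 0→13
i=28 'a': node 13→3 ·f  → match P2@[28:28]
i=29 'e': node 3→1 ·f
i=30 'a': node 1→2  → match P0@[29:30],P2@[30:30]
i=31 'a': node 2→3 ·f  → match P2@[31:31]
i=32 'a': node 3→3 ·f  → match P2@[32:32]
i=33 'a': node 3→3 ·f  → match P2@[33:33]
i=34 'b': node 3→4
i=35 'e': node 4→5  → match P1@[33:35],P7@[34:35]
i=36 'b': node 5→12 ·f  → match P6@[35:36]
i=37 'd': node 12→0 ·f
i=38 'a': node 0→3  → match P2@[38:38]
i=39 'e': node 3→1 ·f
i=40 'e': node 1→6
i=41 'b': node 6→7  → match P3@[39:41],P6@[40:41]
i=42 'e': node 7→14 ·f  → match P7@[41:42]
i=43 'e': node 14→6 ·f
i=44 'b': node 6→7  → match P3@[42:44],P6@[43:44]

All matches (sorted): [[0,2],[1,2],[5,7],[7,5],[11,5],[12,7],[14,3],[14,6],[15,2],[17,1],[17,7],[19,3],[19,6],[20,7],[21,6],[22,7],[23,0],[23,2],[25,0],[25,2],[28,2],[30,0],[30,2],[31,2],[32,2],[33,2],[35,1],[35,7],[36,6],[38,2],[41,3],[41,6],[42,7],[44,3],[44,6]]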